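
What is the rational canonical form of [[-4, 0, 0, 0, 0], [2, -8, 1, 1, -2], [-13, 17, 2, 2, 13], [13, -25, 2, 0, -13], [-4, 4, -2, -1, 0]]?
The invariant factors of A (the non-unit diagonal entries of the Smith normal form of xI - A over ℚ[x]) are x + 4, x(x + 1)^2(x + 4), each dividing the next. The characteristic polynomial is their product, x(x + 1)^2(x + 4)^2.

The rational canonical form is the block-diagonal matrix of companion matrices C(f_i):
R = [[-4, 0, 0, 0, 0], [0, 0, 0, 0, 0], [0, 1, 0, 0, -4], [0, 0, 1, 0, -9], [0, 0, 0, 1, -6]].

R = [[-4, 0, 0, 0, 0], [0, 0, 0, 0, 0], [0, 1, 0, 0, -4], [0, 0, 1, 0, -9], [0, 0, 0, 1, -6]]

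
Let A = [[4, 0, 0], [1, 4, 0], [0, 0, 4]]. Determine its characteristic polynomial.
χ_A(x) = (x - 4)^3

xI - A = [[x - 4, 0, 0], [-1, x - 4, 0], [0, 0, x - 4]].

Expanding det(xI - A) along the first row:
det(xI - A) = + (x - 4)·det([[x - 4, 0], [0, x - 4]]) - (0)·det([[-1, 0], [0, x - 4]]) + (0)·det([[-1, x - 4], [0, 0]]).

Evaluating gives χ_A(x) = x^3 - 12x^2 + 48x - 64 = (x - 4)^3.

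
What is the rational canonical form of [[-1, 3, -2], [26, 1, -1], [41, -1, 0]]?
R = [[0, 0, 12], [1, 0, -2], [0, 1, 0]]

The invariant factors of A (the non-unit diagonal entries of the Smith normal form of xI - A over ℚ[x]) are (x - 2)(x^2 + 2x + 6), each dividing the next. The characteristic polynomial is their product, (x - 2)(x^2 + 2x + 6).

The rational canonical form is the block-diagonal matrix of companion matrices C(f_i):
R = [[0, 0, 12], [1, 0, -2], [0, 1, 0]].

Note the characteristic polynomial does not split into linear factors over ℚ, so A has no Jordan form over ℚ; the rational canonical form exists over any field.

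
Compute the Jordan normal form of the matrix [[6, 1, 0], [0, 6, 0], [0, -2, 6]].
J = [[6, 1, 0], [0, 6, 0], [0, 0, 6]]

The characteristic polynomial is det(xI - A) = (x - 6)^3, so the eigenvalues are 6 (algebraic multiplicity 3).

For λ = 6: rank(A - 6I) = 1, rank((A - 6I)^2) = 0. The eigenspace has dimension 3 - 1 = 2, so there are 2 Jordan blocks; the rank sequence gives block sizes [2, 1].

Assembling the blocks gives the Jordan form J above.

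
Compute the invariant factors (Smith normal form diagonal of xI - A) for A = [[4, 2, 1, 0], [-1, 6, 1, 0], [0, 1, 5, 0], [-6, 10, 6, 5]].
The Jordan structure of A has elementary divisors (x - 5)^3, (x - 5). Arranging the block sizes at each eigenvalue in decreasing order and taking row products gives the invariant factors.

Invariant factors (smallest first, each dividing the next): x - 5, (x - 5)^3.

Check: the last factor (x - 5)^3 is the minimal polynomial, and the product (x - 5)^4 is the characteristic polynomial.

x - 5, (x - 5)^3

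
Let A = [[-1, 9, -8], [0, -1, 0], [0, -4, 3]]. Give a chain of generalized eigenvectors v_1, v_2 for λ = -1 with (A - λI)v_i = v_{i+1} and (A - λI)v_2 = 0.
We seek v_1 ∈ ker((A + I)^2) \ ker(A + I), then set v_{i+1} = (A + I) v_i.

One such chain is v_1 = [[-3, 1, 1]]^T, v_2 = [[1, 0, 0]]^T. Check: (A + I) v_2 = [[0, 0, 0]]^T = 0.

v_1 = [[-3, 1, 1]]^T, v_2 = [[1, 0, 0]]^T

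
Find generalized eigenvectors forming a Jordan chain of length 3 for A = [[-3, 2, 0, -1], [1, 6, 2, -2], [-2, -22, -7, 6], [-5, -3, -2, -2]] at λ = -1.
v_1 = [[0, 0, 0, 1]]^T, v_2 = [[-1, -2, 6, -1]]^T, v_3 = [[-1, -1, 4, 0]]^T

We seek v_1 ∈ ker((A + I)^3) \ ker((A + I)^2), then set v_{i+1} = (A + I) v_i.

One such chain is v_1 = [[0, 0, 0, 1]]^T, v_2 = [[-1, -2, 6, -1]]^T, v_3 = [[-1, -1, 4, 0]]^T. Check: (A + I) v_3 = [[0, 0, 0, 0]]^T = 0.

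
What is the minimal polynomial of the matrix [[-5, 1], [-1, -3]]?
The characteristic polynomial factors as (x + 4)^2. The minimal polynomial is ∏(x - λ)^{k_λ} where k_λ is the size of the largest Jordan block at λ.

For λ = -4: rank(A + 4I) = 1, and the largest Jordan block has size 2 (the smallest k with rank((A + 4I)^k) = rank((A + 4I)^(k+1))).

So m_A(x) = (x + 4)^2.

m_A(x) = (x + 4)^2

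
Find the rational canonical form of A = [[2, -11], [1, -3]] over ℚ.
R = [[0, -5], [1, -1]]

The invariant factors of A (the non-unit diagonal entries of the Smith normal form of xI - A over ℚ[x]) are x^2 + x + 5, each dividing the next. The characteristic polynomial is their product, x^2 + x + 5.

The rational canonical form is the block-diagonal matrix of companion matrices C(f_i):
R = [[0, -5], [1, -1]].

Note the characteristic polynomial does not split into linear factors over ℚ, so A has no Jordan form over ℚ; the rational canonical form exists over any field.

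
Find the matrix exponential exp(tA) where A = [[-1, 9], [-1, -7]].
A has Jordan form J = [[-4, 1], [0, -4]] with A = PJP^{-1}, so e^{tA} = P e^{tJ} P^{-1}.

For a Jordan block J_k(λ), e^{tJ_k(λ)} = e^{λt} · (I + tN + t^2 N^2/2! + ... + t^{k-1} N^{k-1}/(k-1)!) where N is the nilpotent superdiagonal part.

Assembling the blocks and conjugating back gives the entries of e^{tA} as shown above.

e^{tA} = [[(3*t + 1)*e^{-4*t}, 9*t*e^{-4*t}], [-t*e^{-4*t}, (1 - 3*t)*e^{-4*t}]]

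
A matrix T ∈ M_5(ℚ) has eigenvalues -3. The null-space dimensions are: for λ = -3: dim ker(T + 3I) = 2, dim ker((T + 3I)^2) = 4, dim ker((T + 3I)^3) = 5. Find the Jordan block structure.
λ = -3: successive nullity increments [2, 2, 1] count blocks of size ≥ k; block sizes are [3, 2].

Jordan blocks: (-3, 3), (-3, 2)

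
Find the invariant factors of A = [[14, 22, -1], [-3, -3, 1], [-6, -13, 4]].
(x - 5)^3

The Jordan structure of A has elementary divisors (x - 5)^3. Arranging the block sizes at each eigenvalue in decreasing order and taking row products gives the invariant factors.

Invariant factors (smallest first, each dividing the next): (x - 5)^3.

Check: the last factor (x - 5)^3 is the minimal polynomial, and the product (x - 5)^3 is the characteristic polynomial.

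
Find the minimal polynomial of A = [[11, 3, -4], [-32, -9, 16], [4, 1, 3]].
The characteristic polynomial factors as (x - 3)^2(x + 1). The minimal polynomial is ∏(x - λ)^{k_λ} where k_λ is the size of the largest Jordan block at λ.

For λ = -1: rank(A + I) = 2, and the largest Jordan block has size 1 (the smallest k with rank((A + I)^k) = rank((A + I)^(k+1))).
For λ = 3: rank(A - 3I) = 2, and the largest Jordan block has size 2 (the smallest k with rank((A - 3I)^k) = rank((A - 3I)^(k+1))).

So m_A(x) = (x - 3)^2(x + 1).

m_A(x) = (x - 3)^2(x + 1)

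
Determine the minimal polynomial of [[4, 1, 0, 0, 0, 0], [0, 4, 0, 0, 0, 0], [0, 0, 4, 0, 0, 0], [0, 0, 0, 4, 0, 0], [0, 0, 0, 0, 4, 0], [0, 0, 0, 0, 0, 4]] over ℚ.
The characteristic polynomial factors as (x - 4)^6. The minimal polynomial is ∏(x - λ)^{k_λ} where k_λ is the size of the largest Jordan block at λ.

For λ = 4: rank(A - 4I) = 1, and the largest Jordan block has size 2 (the smallest k with rank((A - 4I)^k) = rank((A - 4I)^(k+1))).

So m_A(x) = (x - 4)^2.

m_A(x) = (x - 4)^2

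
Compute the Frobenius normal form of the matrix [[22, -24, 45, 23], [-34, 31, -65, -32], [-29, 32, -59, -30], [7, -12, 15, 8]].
The invariant factors of A (the non-unit diagonal entries of the Smith normal form of xI - A over ℚ[x]) are (x - 6)(x + 3)(x^2 + x + 2), each dividing the next. The characteristic polynomial is their product, (x - 6)(x + 3)(x^2 + x + 2).

The rational canonical form is the block-diagonal matrix of companion matrices C(f_i):
R = [[0, 0, 0, 36], [1, 0, 0, 24], [0, 1, 0, 19], [0, 0, 1, 2]].

Note the characteristic polynomial does not split into linear factors over ℚ, so A has no Jordan form over ℚ; the rational canonical form exists over any field.

R = [[0, 0, 0, 36], [1, 0, 0, 24], [0, 1, 0, 19], [0, 0, 1, 2]]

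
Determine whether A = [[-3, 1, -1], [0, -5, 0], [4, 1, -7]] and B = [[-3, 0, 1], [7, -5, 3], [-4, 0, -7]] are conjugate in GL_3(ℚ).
Yes.

Two matrices over a field are similar if and only if they have the same invariant factors.

Both A and B have characteristic polynomial (x + 5)^3 and minimal polynomial (x + 5)^3. Computing further, both have invariant factors (x + 5)^3. Hence A and B are similar.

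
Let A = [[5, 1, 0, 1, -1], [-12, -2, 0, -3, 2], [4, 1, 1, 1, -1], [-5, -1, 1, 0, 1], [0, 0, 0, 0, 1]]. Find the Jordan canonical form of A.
The characteristic polynomial is det(xI - A) = (x - 1)^5, so the eigenvalues are 1 (algebraic multiplicity 5).

For λ = 1: rank(A - I) = 3, rank((A - I)^2) = 1, rank((A - I)^3) = 0. The eigenspace has dimension 5 - 3 = 2, so there are 2 Jordan blocks; the rank sequence gives block sizes [3, 2].

Assembling the blocks gives the Jordan form J above.

J = [[1, 1, 0, 0, 0], [0, 1, 1, 0, 0], [0, 0, 1, 0, 0], [0, 0, 0, 1, 1], [0, 0, 0, 0, 1]]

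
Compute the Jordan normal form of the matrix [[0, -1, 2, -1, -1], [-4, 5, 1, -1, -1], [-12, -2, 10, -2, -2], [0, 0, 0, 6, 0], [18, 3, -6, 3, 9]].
J = [[6, 1, 0, 0, 0], [0, 6, 1, 0, 0], [0, 0, 6, 0, 0], [0, 0, 0, 6, 0], [0, 0, 0, 0, 6]]

The characteristic polynomial is det(xI - A) = (x - 6)^5, so the eigenvalues are 6 (algebraic multiplicity 5).

For λ = 6: rank(A - 6I) = 2, rank((A - 6I)^2) = 1, rank((A - 6I)^3) = 0. The eigenspace has dimension 5 - 2 = 3, so there are 3 Jordan blocks; the rank sequence gives block sizes [3, 1, 1].

Assembling the blocks gives the Jordan form J above.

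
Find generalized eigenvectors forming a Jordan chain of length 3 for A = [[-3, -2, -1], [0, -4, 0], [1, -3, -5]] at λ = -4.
v_1 = [[2, 1, -1]]^T, v_2 = [[1, 0, 0]]^T, v_3 = [[1, 0, 1]]^T

We seek v_1 ∈ ker((A + 4I)^3) \ ker((A + 4I)^2), then set v_{i+1} = (A + 4I) v_i.

One such chain is v_1 = [[2, 1, -1]]^T, v_2 = [[1, 0, 0]]^T, v_3 = [[1, 0, 1]]^T. Check: (A + 4I) v_3 = [[0, 0, 0]]^T = 0.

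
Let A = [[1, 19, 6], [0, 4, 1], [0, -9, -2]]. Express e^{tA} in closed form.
A has Jordan form J = [[1, 1, 0], [0, 1, 1], [0, 0, 1]] with A = PJP^{-1}, so e^{tA} = P e^{tJ} P^{-1}.

For a Jordan block J_k(λ), e^{tJ_k(λ)} = e^{λt} · (I + tN + t^2 N^2/2! + ... + t^{k-1} N^{k-1}/(k-1)!) where N is the nilpotent superdiagonal part.

Assembling the blocks and conjugating back gives the entries of e^{tA} as shown above.

e^{tA} = [[e^{t}, t*(3*t + 38)*e^{t}/2, t*(t + 12)*e^{t}/2], [0, (3*t + 1)*e^{t}, t*e^{t}], [0, -9*t*e^{t}, (1 - 3*t)*e^{t}]]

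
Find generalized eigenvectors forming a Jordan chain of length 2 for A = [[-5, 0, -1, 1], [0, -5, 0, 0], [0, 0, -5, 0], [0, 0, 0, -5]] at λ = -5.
We seek v_1 ∈ ker((A + 5I)^2) \ ker(A + 5I), then set v_{i+1} = (A + 5I) v_i.

One such chain is v_1 = [[-2, 1, 0, 1]]^T, v_2 = [[1, 0, 0, 0]]^T. Check: (A + 5I) v_2 = [[0, 0, 0, 0]]^T = 0.

v_1 = [[-2, 1, 0, 1]]^T, v_2 = [[1, 0, 0, 0]]^T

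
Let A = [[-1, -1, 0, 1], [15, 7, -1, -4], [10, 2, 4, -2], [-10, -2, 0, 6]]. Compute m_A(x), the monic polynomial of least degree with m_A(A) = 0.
m_A(x) = (x - 4)^3

The characteristic polynomial factors as (x - 4)^4. The minimal polynomial is ∏(x - λ)^{k_λ} where k_λ is the size of the largest Jordan block at λ.

For λ = 4: rank(A - 4I) = 2, and the largest Jordan block has size 3 (the smallest k with rank((A - 4I)^k) = rank((A - 4I)^(k+1))).

So m_A(x) = (x - 4)^3.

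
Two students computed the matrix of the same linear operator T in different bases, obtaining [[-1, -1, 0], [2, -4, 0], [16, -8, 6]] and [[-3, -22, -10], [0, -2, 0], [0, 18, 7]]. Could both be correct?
trace(A) = 1 but trace(B) = 2. The trace is a similarity invariant, so A and B are not similar.

No.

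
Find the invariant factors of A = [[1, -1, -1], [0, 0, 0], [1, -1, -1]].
The Jordan structure of A has elementary divisors x^2, x. Arranging the block sizes at each eigenvalue in decreasing order and taking row products gives the invariant factors.

Invariant factors (smallest first, each dividing the next): x, x^2.

Check: the last factor x^2 is the minimal polynomial, and the product x^3 is the characteristic polynomial.

x, x^2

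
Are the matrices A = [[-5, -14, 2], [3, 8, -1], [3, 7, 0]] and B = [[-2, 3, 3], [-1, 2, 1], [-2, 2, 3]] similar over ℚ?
Yes.

Two matrices over a field are similar if and only if they have the same invariant factors.

Both A and B have characteristic polynomial (x - 1)^3 and minimal polynomial (x - 1)^2. Computing further, both have invariant factors x - 1, (x - 1)^2. Hence A and B are similar.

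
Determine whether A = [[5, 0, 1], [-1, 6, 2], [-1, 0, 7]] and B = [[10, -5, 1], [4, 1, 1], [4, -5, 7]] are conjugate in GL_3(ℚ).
No.

Both have characteristic polynomial (x - 6)^3, but the minimal polynomial of A is (x - 6)^3 while the minimal polynomial of B is (x - 6)^2. The minimal polynomial is a similarity invariant, so A and B are not similar.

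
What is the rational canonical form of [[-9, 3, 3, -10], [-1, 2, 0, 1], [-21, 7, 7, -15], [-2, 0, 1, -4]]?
R = [[0, 0, 0, -25], [1, 0, 0, 20], [0, 1, 0, 6], [0, 0, 1, -4]]

The invariant factors of A (the non-unit diagonal entries of the Smith normal form of xI - A over ℚ[x]) are (x^2 + 2x - 5)^2, each dividing the next. The characteristic polynomial is their product, (x^2 + 2x - 5)^2.

The rational canonical form is the block-diagonal matrix of companion matrices C(f_i):
R = [[0, 0, 0, -25], [1, 0, 0, 20], [0, 1, 0, 6], [0, 0, 1, -4]].

Note the characteristic polynomial does not split into linear factors over ℚ, so A has no Jordan form over ℚ; the rational canonical form exists over any field.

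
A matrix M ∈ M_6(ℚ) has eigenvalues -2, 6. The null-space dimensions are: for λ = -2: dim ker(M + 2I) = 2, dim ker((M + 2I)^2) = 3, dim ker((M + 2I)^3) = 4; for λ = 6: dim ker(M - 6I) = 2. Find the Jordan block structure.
Jordan blocks: (-2, 3), (-2, 1), (6, 1), (6, 1)

λ = -2: successive nullity increments [2, 1, 1] count blocks of size ≥ k; block sizes are [3, 1].
λ = 6: successive nullity increments [2] count blocks of size ≥ k; block sizes are [1, 1].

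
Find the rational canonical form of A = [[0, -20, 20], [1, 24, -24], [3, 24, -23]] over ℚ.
The invariant factors of A (the non-unit diagonal entries of the Smith normal form of xI - A over ℚ[x]) are (x - 5)(x + 2)^2, each dividing the next. The characteristic polynomial is their product, (x - 5)(x + 2)^2.

The rational canonical form is the block-diagonal matrix of companion matrices C(f_i):
R = [[0, 0, 20], [1, 0, 16], [0, 1, 1]].

R = [[0, 0, 20], [1, 0, 16], [0, 1, 1]]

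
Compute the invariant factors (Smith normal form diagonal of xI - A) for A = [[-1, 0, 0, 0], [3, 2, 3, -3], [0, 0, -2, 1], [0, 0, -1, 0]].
The Jordan structure of A has elementary divisors (x + 1)^2, (x + 1), (x - 2). Arranging the block sizes at each eigenvalue in decreasing order and taking row products gives the invariant factors.

Invariant factors (smallest first, each dividing the next): x + 1, (x - 2)(x + 1)^2.

Check: the last factor (x - 2)(x + 1)^2 is the minimal polynomial, and the product (x - 2)(x + 1)^3 is the characteristic polynomial.

x + 1, (x - 2)(x + 1)^2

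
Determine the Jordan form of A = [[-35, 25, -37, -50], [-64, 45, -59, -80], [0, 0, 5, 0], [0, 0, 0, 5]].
J = [[5, 1, 0, 0], [0, 5, 1, 0], [0, 0, 5, 0], [0, 0, 0, 5]]

The characteristic polynomial is det(xI - A) = (x - 5)^4, so the eigenvalues are 5 (algebraic multiplicity 4).

For λ = 5: rank(A - 5I) = 2, rank((A - 5I)^2) = 1, rank((A - 5I)^3) = 0. The eigenspace has dimension 4 - 2 = 2, so there are 2 Jordan blocks; the rank sequence gives block sizes [3, 1].

Assembling the blocks gives the Jordan form J above.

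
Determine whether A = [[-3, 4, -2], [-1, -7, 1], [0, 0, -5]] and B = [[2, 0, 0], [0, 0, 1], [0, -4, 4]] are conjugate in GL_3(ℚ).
No.

trace(A) = -15 but trace(B) = 6. The trace is a similarity invariant, so A and B are not similar.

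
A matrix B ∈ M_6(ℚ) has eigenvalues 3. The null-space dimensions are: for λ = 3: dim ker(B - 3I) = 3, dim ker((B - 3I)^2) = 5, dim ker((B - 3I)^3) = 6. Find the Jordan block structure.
Jordan blocks: (3, 3), (3, 2), (3, 1)

λ = 3: successive nullity increments [3, 2, 1] count blocks of size ≥ k; block sizes are [3, 2, 1].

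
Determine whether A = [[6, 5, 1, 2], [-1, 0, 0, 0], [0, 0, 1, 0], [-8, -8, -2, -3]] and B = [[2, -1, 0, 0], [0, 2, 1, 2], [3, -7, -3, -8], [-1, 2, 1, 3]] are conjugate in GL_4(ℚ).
Two matrices over a field are similar if and only if they have the same invariant factors.

Both A and B have characteristic polynomial (x - 1)^4 and minimal polynomial (x - 1)^3. Computing further, both have invariant factors x - 1, (x - 1)^3. Hence A and B are similar.

Yes.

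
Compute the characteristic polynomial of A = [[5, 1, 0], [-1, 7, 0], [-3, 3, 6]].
χ_A(x) = (x - 6)^3

xI - A = [[x - 5, -1, 0], [1, x - 7, 0], [3, -3, x - 6]].

Expanding det(xI - A) along the first row:
det(xI - A) = + (x - 5)·det([[x - 7, 0], [-3, x - 6]]) - (-1)·det([[1, 0], [3, x - 6]]) + (0)·det([[1, x - 7], [3, -3]]).

Evaluating gives χ_A(x) = x^3 - 18x^2 + 108x - 216 = (x - 6)^3.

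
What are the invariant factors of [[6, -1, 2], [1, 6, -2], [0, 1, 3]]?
(x - 5)^3

The Jordan structure of A has elementary divisors (x - 5)^3. Arranging the block sizes at each eigenvalue in decreasing order and taking row products gives the invariant factors.

Invariant factors (smallest first, each dividing the next): (x - 5)^3.

Check: the last factor (x - 5)^3 is the minimal polynomial, and the product (x - 5)^3 is the characteristic polynomial.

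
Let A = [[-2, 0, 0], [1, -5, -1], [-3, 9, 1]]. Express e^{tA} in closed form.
A has Jordan form J = [[-2, 1, 0], [0, -2, 0], [0, 0, -2]] with A = PJP^{-1}, so e^{tA} = P e^{tJ} P^{-1}.

For a Jordan block J_k(λ), e^{tJ_k(λ)} = e^{λt} · (I + tN + t^2 N^2/2! + ... + t^{k-1} N^{k-1}/(k-1)!) where N is the nilpotent superdiagonal part.

Assembling the blocks and conjugating back gives the entries of e^{tA} as shown above.

e^{tA} = [[e^{-2*t}, 0, 0], [t*e^{-2*t}, (1 - 3*t)*e^{-2*t}, -t*e^{-2*t}], [-3*t*e^{-2*t}, 9*t*e^{-2*t}, (3*t + 1)*e^{-2*t}]]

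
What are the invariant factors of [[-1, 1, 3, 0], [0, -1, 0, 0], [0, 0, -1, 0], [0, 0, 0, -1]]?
The Jordan structure of A has elementary divisors (x + 1)^2, (x + 1), (x + 1). Arranging the block sizes at each eigenvalue in decreasing order and taking row products gives the invariant factors.

Invariant factors (smallest first, each dividing the next): x + 1, x + 1, (x + 1)^2.

Check: the last factor (x + 1)^2 is the minimal polynomial, and the product (x + 1)^4 is the characteristic polynomial.

x + 1, x + 1, (x + 1)^2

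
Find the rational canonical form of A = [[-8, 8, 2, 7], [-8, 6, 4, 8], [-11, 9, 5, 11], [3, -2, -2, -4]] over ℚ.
The invariant factors of A (the non-unit diagonal entries of the Smith normal form of xI - A over ℚ[x]) are x + 1, (x - 2)(x + 1)^2, each dividing the next. The characteristic polynomial is their product, (x - 2)(x + 1)^3.

The rational canonical form is the block-diagonal matrix of companion matrices C(f_i):
R = [[-1, 0, 0, 0], [0, 0, 0, 2], [0, 1, 0, 3], [0, 0, 1, 0]].

R = [[-1, 0, 0, 0], [0, 0, 0, 2], [0, 1, 0, 3], [0, 0, 1, 0]]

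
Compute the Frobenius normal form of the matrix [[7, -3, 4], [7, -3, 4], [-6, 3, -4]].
R = [[0, 0, 0], [1, 0, 4], [0, 1, 0]]

The invariant factors of A (the non-unit diagonal entries of the Smith normal form of xI - A over ℚ[x]) are x(x - 2)(x + 2), each dividing the next. The characteristic polynomial is their product, x(x - 2)(x + 2).

The rational canonical form is the block-diagonal matrix of companion matrices C(f_i):
R = [[0, 0, 0], [1, 0, 4], [0, 1, 0]].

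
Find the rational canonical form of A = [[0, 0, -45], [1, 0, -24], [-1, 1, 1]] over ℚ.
R = [[0, 0, -45], [1, 0, 21], [0, 1, 1]]

The invariant factors of A (the non-unit diagonal entries of the Smith normal form of xI - A over ℚ[x]) are (x - 3)^2(x + 5), each dividing the next. The characteristic polynomial is their product, (x - 3)^2(x + 5).

The rational canonical form is the block-diagonal matrix of companion matrices C(f_i):
R = [[0, 0, -45], [1, 0, 21], [0, 1, 1]].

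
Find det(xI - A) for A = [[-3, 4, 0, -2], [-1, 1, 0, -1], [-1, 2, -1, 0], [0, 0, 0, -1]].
χ_A(x) = (x + 1)^4

xI - A = [[x + 3, -4, 0, 2], [1, x - 1, 0, 1], [1, -2, x + 1, 0], [0, 0, 0, x + 1]].

Expanding det(xI - A) along the first row:
det(xI - A) = + (x + 3)·det([[x - 1, 0, 1], [-2, x + 1, 0], [0, 0, x + 1]]) - (-4)·det([[1, 0, 1], [1, x + 1, 0], [0, 0, x + 1]]) + (0)·det([[1, x - 1, 1], [1, -2, 0], [0, 0, x + 1]]) - (2)·det([[1, x - 1, 0], [1, -2, x + 1], [0, 0, 0]]).

Evaluating gives χ_A(x) = x^4 + 4x^3 + 6x^2 + 4x + 1 = (x + 1)^4.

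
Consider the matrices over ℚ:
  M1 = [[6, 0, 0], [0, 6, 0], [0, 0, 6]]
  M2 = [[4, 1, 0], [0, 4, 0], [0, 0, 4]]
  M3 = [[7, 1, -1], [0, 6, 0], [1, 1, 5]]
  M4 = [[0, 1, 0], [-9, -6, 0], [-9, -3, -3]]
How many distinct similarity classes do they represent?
4 classes: {M1}, {M2}, {M3}, {M4}

Characteristic polynomials: χ_{M1} = (x - 6)^3, χ_{M2} = (x - 4)^3, χ_{M3} = (x - 6)^3, χ_{M4} = (x + 3)^3.

{M1}: invariant factors x - 6, x - 6, x - 6.

{M2}: invariant factors x - 4, (x - 4)^2.

{M3}: invariant factors x - 6, (x - 6)^2.

{M4}: invariant factors x + 3, (x + 3)^2.

Matrices are similar if and only if their invariant-factor lists agree; the partition into similarity classes is {M1}, {M2}, {M3}, {M4}.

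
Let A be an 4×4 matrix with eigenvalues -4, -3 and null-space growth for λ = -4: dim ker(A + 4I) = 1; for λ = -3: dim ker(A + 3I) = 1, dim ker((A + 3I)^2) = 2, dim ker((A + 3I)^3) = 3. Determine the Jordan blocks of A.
λ = -4: successive nullity increments [1] count blocks of size ≥ k; block sizes are [1].
λ = -3: successive nullity increments [1, 1, 1] count blocks of size ≥ k; block sizes are [3].

Jordan blocks: (-4, 1), (-3, 3)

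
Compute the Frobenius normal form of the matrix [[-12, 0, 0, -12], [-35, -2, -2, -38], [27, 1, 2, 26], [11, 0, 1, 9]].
The invariant factors of A (the non-unit diagonal entries of the Smith normal form of xI - A over ℚ[x]) are (x + 3)(x^3 - 4x + 4), each dividing the next. The characteristic polynomial is their product, (x + 3)(x^3 - 4x + 4).

The rational canonical form is the block-diagonal matrix of companion matrices C(f_i):
R = [[0, 0, 0, -12], [1, 0, 0, 8], [0, 1, 0, 4], [0, 0, 1, -3]].

Note the characteristic polynomial does not split into linear factors over ℚ, so A has no Jordan form over ℚ; the rational canonical form exists over any field.

R = [[0, 0, 0, -12], [1, 0, 0, 8], [0, 1, 0, 4], [0, 0, 1, -3]]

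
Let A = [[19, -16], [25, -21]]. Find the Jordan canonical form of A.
The characteristic polynomial is det(xI - A) = (x + 1)^2, so the eigenvalues are -1 (algebraic multiplicity 2).

For λ = -1: rank(A + I) = 1, rank((A + I)^2) = 0. The eigenspace has dimension 2 - 1 = 1, so there is 1 Jordan block; the rank sequence gives block sizes [2].

Assembling the blocks gives the Jordan form J above.

J = [[-1, 1], [0, -1]]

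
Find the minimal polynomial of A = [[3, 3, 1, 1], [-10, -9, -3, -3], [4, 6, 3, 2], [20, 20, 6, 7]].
The characteristic polynomial factors as (x - 1)^4. The minimal polynomial is ∏(x - λ)^{k_λ} where k_λ is the size of the largest Jordan block at λ.

For λ = 1: rank(A - I) = 2, and the largest Jordan block has size 3 (the smallest k with rank((A - I)^k) = rank((A - I)^(k+1))).

So m_A(x) = (x - 1)^3.

m_A(x) = (x - 1)^3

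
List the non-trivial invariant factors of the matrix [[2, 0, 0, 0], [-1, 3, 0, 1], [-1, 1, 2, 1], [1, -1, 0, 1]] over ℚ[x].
x - 2, x - 2, (x - 2)^2

The Jordan structure of A has elementary divisors (x - 2)^2, (x - 2), (x - 2). Arranging the block sizes at each eigenvalue in decreasing order and taking row products gives the invariant factors.

Invariant factors (smallest first, each dividing the next): x - 2, x - 2, (x - 2)^2.

Check: the last factor (x - 2)^2 is the minimal polynomial, and the product (x - 2)^4 is the characteristic polynomial.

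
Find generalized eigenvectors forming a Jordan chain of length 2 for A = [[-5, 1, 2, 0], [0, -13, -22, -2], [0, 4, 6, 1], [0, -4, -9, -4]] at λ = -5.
v_1 = [[1, 5, -2, 2]]^T, v_2 = [[1, 0, 0, 0]]^T

We seek v_1 ∈ ker((A + 5I)^2) \ ker(A + 5I), then set v_{i+1} = (A + 5I) v_i.

One such chain is v_1 = [[1, 5, -2, 2]]^T, v_2 = [[1, 0, 0, 0]]^T. Check: (A + 5I) v_2 = [[0, 0, 0, 0]]^T = 0.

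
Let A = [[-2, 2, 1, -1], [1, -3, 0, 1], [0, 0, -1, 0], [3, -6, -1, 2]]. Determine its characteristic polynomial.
χ_A(x) = (x + 1)^4

xI - A = [[x + 2, -2, -1, 1], [-1, x + 3, 0, -1], [0, 0, x + 1, 0], [-3, 6, 1, x - 2]].

Expanding det(xI - A) along the first row:
det(xI - A) = + (x + 2)·det([[x + 3, 0, -1], [0, x + 1, 0], [6, 1, x - 2]]) - (-2)·det([[-1, 0, -1], [0, x + 1, 0], [-3, 1, x - 2]]) + (-1)·det([[-1, x + 3, -1], [0, 0, 0], [-3, 6, x - 2]]) - (1)·det([[-1, x + 3, 0], [0, 0, x + 1], [-3, 6, 1]]).

Evaluating gives χ_A(x) = x^4 + 4x^3 + 6x^2 + 4x + 1 = (x + 1)^4.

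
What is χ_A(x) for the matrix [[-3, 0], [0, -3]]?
xI - A = [[x + 3, 0], [0, x + 3]].

Expanding det(xI - A) along the first row:
det(xI - A) = + (x + 3)·det([[x + 3]]) - (0)·det([[0]]).

Evaluating gives χ_A(x) = x^2 + 6x + 9 = (x + 3)^2.

χ_A(x) = (x + 3)^2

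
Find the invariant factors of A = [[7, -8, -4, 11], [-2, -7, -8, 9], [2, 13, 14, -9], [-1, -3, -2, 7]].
(x - 6)(x - 5)^3

The Jordan structure of A has elementary divisors (x - 5)^3, (x - 6). Arranging the block sizes at each eigenvalue in decreasing order and taking row products gives the invariant factors.

Invariant factors (smallest first, each dividing the next): (x - 6)(x - 5)^3.

Check: the last factor (x - 6)(x - 5)^3 is the minimal polynomial, and the product (x - 6)(x - 5)^3 is the characteristic polynomial.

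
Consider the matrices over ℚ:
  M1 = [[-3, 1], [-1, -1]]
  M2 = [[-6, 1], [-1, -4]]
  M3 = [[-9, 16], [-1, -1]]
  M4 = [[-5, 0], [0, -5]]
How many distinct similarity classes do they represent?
3 classes: {M1}, {M2, M3}, {M4}

Characteristic polynomials: χ_{M1} = (x + 2)^2, χ_{M2} = (x + 5)^2, χ_{M3} = (x + 5)^2, χ_{M4} = (x + 5)^2.

{M1}: invariant factors (x + 2)^2.

{M2, M3}: invariant factors (x + 5)^2.

{M4}: invariant factors x + 5, x + 5.

Matrices are similar if and only if their invariant-factor lists agree; the partition into similarity classes is {M1}, {M2, M3}, {M4}.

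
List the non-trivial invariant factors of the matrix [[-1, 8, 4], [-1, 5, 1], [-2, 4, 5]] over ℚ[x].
The Jordan structure of A has elementary divisors (x - 3)^2, (x - 3). Arranging the block sizes at each eigenvalue in decreasing order and taking row products gives the invariant factors.

Invariant factors (smallest first, each dividing the next): x - 3, (x - 3)^2.

Check: the last factor (x - 3)^2 is the minimal polynomial, and the product (x - 3)^3 is the characteristic polynomial.

x - 3, (x - 3)^2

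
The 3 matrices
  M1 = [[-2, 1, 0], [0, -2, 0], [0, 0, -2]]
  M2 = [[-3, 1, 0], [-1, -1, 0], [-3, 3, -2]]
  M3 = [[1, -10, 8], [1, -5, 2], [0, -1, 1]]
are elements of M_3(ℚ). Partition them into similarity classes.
2 classes: {M1, M2}, {M3}

Characteristic polynomials: χ_{M1} = (x + 2)^3, χ_{M2} = (x + 2)^3, χ_{M3} = (x + 1)^3.

{M1, M2}: invariant factors x + 2, (x + 2)^2.

{M3}: invariant factors (x + 1)^3.

Matrices are similar if and only if their invariant-factor lists agree; the partition into similarity classes is {M1, M2}, {M3}.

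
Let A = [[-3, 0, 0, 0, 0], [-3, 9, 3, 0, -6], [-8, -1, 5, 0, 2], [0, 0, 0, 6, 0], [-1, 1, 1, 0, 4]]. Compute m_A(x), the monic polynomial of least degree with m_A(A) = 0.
m_A(x) = (x - 6)^2(x + 3)

The characteristic polynomial factors as (x - 6)^4(x + 3). The minimal polynomial is ∏(x - λ)^{k_λ} where k_λ is the size of the largest Jordan block at λ.

For λ = -3: rank(A + 3I) = 4, and the largest Jordan block has size 1 (the smallest k with rank((A + 3I)^k) = rank((A + 3I)^(k+1))).
For λ = 6: rank(A - 6I) = 2, and the largest Jordan block has size 2 (the smallest k with rank((A - 6I)^k) = rank((A - 6I)^(k+1))).

So m_A(x) = (x - 6)^2(x + 3).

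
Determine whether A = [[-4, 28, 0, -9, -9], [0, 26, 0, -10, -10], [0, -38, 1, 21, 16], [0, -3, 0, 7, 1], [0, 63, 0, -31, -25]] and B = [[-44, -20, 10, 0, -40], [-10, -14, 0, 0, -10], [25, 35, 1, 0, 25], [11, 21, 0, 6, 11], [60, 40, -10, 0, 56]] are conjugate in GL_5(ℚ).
No.

Both have characteristic polynomial (x - 6)^2(x - 1)(x + 4)^2, but the minimal polynomial of A is (x - 6)^2(x - 1)(x + 4)^2 while the minimal polynomial of B is (x - 6)^2(x - 1)(x + 4). The minimal polynomial is a similarity invariant, so A and B are not similar.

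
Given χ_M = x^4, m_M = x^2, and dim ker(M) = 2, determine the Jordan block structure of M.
λ = 0: algebraic multiplicity 4 (exponent in χ_M), largest block size 2 (exponent in m_M), 2 blocks (geometric multiplicity). These force block sizes [2, 2].

Jordan blocks: (0, 2), (0, 2)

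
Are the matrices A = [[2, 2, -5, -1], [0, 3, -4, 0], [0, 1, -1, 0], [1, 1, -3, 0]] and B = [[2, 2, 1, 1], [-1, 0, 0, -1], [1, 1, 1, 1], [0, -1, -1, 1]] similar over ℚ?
Two matrices over a field are similar if and only if they have the same invariant factors.

Both A and B have characteristic polynomial (x - 1)^4 and minimal polynomial (x - 1)^2. Computing further, both have invariant factors (x - 1)^2, (x - 1)^2. Hence A and B are similar.

Yes.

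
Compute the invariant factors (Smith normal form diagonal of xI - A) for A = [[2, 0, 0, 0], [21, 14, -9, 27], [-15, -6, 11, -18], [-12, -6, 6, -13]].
The Jordan structure of A has elementary divisors (x - 2), (x - 2), (x - 5), (x - 5). Arranging the block sizes at each eigenvalue in decreasing order and taking row products gives the invariant factors.

Invariant factors (smallest first, each dividing the next): (x - 5)(x - 2), (x - 5)(x - 2).

Check: the last factor (x - 5)(x - 2) is the minimal polynomial, and the product (x - 5)^2(x - 2)^2 is the characteristic polynomial.

(x - 5)(x - 2), (x - 5)(x - 2)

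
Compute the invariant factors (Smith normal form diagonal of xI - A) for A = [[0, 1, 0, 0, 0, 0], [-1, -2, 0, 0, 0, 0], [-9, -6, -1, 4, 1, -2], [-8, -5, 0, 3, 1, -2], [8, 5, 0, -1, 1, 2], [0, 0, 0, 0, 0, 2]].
(x - 2)(x + 1), (x - 2)^2(x + 1)^2

The Jordan structure of A has elementary divisors (x + 1)^2, (x + 1), (x - 2)^2, (x - 2). Arranging the block sizes at each eigenvalue in decreasing order and taking row products gives the invariant factors.

Invariant factors (smallest first, each dividing the next): (x - 2)(x + 1), (x - 2)^2(x + 1)^2.

Check: the last factor (x - 2)^2(x + 1)^2 is the minimal polynomial, and the product (x - 2)^3(x + 1)^3 is the characteristic polynomial.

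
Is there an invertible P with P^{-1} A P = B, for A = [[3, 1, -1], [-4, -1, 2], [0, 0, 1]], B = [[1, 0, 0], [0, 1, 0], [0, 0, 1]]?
Both have characteristic polynomial (x - 1)^3, but the minimal polynomial of A is (x - 1)^2 while the minimal polynomial of B is x - 1. The minimal polynomial is a similarity invariant, so A and B are not similar.

No.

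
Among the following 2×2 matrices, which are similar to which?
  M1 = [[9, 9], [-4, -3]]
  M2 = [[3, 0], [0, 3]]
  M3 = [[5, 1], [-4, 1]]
2 classes: {M1, M3}, {M2}

Characteristic polynomials: χ_{M1} = (x - 3)^2, χ_{M2} = (x - 3)^2, χ_{M3} = (x - 3)^2.

{M1, M3}: invariant factors (x - 3)^2.

{M2}: invariant factors x - 3, x - 3.

Matrices are similar if and only if their invariant-factor lists agree; the partition into similarity classes is {M1, M3}, {M2}.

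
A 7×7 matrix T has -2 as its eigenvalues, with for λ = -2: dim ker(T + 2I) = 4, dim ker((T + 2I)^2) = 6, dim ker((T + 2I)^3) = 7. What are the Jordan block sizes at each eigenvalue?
λ = -2: successive nullity increments [4, 2, 1] count blocks of size ≥ k; block sizes are [3, 2, 1, 1].

Jordan blocks: (-2, 3), (-2, 2), (-2, 1), (-2, 1)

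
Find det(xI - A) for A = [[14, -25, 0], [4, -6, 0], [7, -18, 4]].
xI - A = [[x - 14, 25, 0], [-4, x + 6, 0], [-7, 18, x - 4]].

Expanding det(xI - A) along the first row:
det(xI - A) = + (x - 14)·det([[x + 6, 0], [18, x - 4]]) - (25)·det([[-4, 0], [-7, x - 4]]) + (0)·det([[-4, x + 6], [-7, 18]]).

Evaluating gives χ_A(x) = x^3 - 12x^2 + 48x - 64 = (x - 4)^3.

χ_A(x) = (x - 4)^3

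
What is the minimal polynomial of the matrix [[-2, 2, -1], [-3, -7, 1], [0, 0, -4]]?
m_A(x) = (x + 4)^2(x + 5)

The characteristic polynomial factors as (x + 4)^2(x + 5). The minimal polynomial is ∏(x - λ)^{k_λ} where k_λ is the size of the largest Jordan block at λ.

For λ = -5: rank(A + 5I) = 2, and the largest Jordan block has size 1 (the smallest k with rank((A + 5I)^k) = rank((A + 5I)^(k+1))).
For λ = -4: rank(A + 4I) = 2, and the largest Jordan block has size 2 (the smallest k with rank((A + 4I)^k) = rank((A + 4I)^(k+1))).

So m_A(x) = (x + 4)^2(x + 5).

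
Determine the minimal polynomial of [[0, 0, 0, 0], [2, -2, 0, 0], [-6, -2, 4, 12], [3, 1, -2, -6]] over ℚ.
m_A(x) = x(x + 2)^2

The characteristic polynomial factors as x^2(x + 2)^2. The minimal polynomial is ∏(x - λ)^{k_λ} where k_λ is the size of the largest Jordan block at λ.

For λ = -2: rank(A + 2I) = 3, and the largest Jordan block has size 2 (the smallest k with rank((A + 2I)^k) = rank((A + 2I)^(k+1))).
For λ = 0: rank(A) = 2, and the largest Jordan block has size 1 (the smallest k with rank(A^k) = rank(A^(k+1))).

So m_A(x) = x(x + 2)^2.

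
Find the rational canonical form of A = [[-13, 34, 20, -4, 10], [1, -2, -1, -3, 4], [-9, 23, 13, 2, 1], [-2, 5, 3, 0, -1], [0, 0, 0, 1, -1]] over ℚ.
The invariant factors of A (the non-unit diagonal entries of the Smith normal form of xI - A over ℚ[x]) are (x - 1)(x^2 + 2x + 2)^2, each dividing the next. The characteristic polynomial is their product, (x - 1)(x^2 + 2x + 2)^2.

The rational canonical form is the block-diagonal matrix of companion matrices C(f_i):
R = [[0, 0, 0, 0, 4], [1, 0, 0, 0, 4], [0, 1, 0, 0, 0], [0, 0, 1, 0, -4], [0, 0, 0, 1, -3]].

Note the characteristic polynomial does not split into linear factors over ℚ, so A has no Jordan form over ℚ; the rational canonical form exists over any field.

R = [[0, 0, 0, 0, 4], [1, 0, 0, 0, 4], [0, 1, 0, 0, 0], [0, 0, 1, 0, -4], [0, 0, 0, 1, -3]]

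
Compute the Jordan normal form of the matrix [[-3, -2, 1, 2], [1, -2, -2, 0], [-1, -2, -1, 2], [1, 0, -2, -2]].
J = [[-2, 1, 0, 0], [0, -2, 1, 0], [0, 0, -2, 0], [0, 0, 0, -2]]

The characteristic polynomial is det(xI - A) = (x + 2)^4, so the eigenvalues are -2 (algebraic multiplicity 4).

For λ = -2: rank(A + 2I) = 2, rank((A + 2I)^2) = 1, rank((A + 2I)^3) = 0. The eigenspace has dimension 4 - 2 = 2, so there are 2 Jordan blocks; the rank sequence gives block sizes [3, 1].

Assembling the blocks gives the Jordan form J above.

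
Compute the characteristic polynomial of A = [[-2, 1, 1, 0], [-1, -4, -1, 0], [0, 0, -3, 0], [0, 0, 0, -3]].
χ_A(x) = (x + 3)^4

xI - A = [[x + 2, -1, -1, 0], [1, x + 4, 1, 0], [0, 0, x + 3, 0], [0, 0, 0, x + 3]].

Expanding det(xI - A) along the first row:
det(xI - A) = + (x + 2)·det([[x + 4, 1, 0], [0, x + 3, 0], [0, 0, x + 3]]) - (-1)·det([[1, 1, 0], [0, x + 3, 0], [0, 0, x + 3]]) + (-1)·det([[1, x + 4, 0], [0, 0, 0], [0, 0, x + 3]]) - (0)·det([[1, x + 4, 1], [0, 0, x + 3], [0, 0, 0]]).

Evaluating gives χ_A(x) = x^4 + 12x^3 + 54x^2 + 108x + 81 = (x + 3)^4.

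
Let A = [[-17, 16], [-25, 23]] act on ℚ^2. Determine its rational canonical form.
R = [[0, -9], [1, 6]]

The invariant factors of A (the non-unit diagonal entries of the Smith normal form of xI - A over ℚ[x]) are (x - 3)^2, each dividing the next. The characteristic polynomial is their product, (x - 3)^2.

The rational canonical form is the block-diagonal matrix of companion matrices C(f_i):
R = [[0, -9], [1, 6]].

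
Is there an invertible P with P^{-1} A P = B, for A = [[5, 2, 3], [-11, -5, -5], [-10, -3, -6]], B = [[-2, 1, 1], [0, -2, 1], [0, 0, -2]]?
Two matrices over a field are similar if and only if they have the same invariant factors.

Both A and B have characteristic polynomial (x + 2)^3 and minimal polynomial (x + 2)^3. Computing further, both have invariant factors (x + 2)^3. Hence A and B are similar.

Yes.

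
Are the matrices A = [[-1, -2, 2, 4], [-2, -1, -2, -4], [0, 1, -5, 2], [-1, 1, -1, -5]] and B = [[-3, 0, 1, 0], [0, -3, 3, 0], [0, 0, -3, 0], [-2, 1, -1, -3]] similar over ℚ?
Two matrices over a field are similar if and only if they have the same invariant factors.

Both A and B have characteristic polynomial (x + 3)^4 and minimal polynomial (x + 3)^3. Computing further, both have invariant factors x + 3, (x + 3)^3. Hence A and B are similar.

Yes.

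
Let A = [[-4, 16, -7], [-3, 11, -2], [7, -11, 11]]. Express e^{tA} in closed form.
e^{tA} = [[(3*t^2 - 20*t + 2)*e^{6*t}/2, t*(32 - 3*t)*e^{6*t}/2, t*(3*t - 14)*e^{6*t}/2], [t*(t - 6)*e^{6*t}/2, (-t^2 + 10*t + 2)*e^{6*t}/2, t*(t - 4)*e^{6*t}/2], [t*(7 - t)*e^{6*t}, t*(t - 11)*e^{6*t}, (-t^2 + 5*t + 1)*e^{6*t}]]

A has Jordan form J = [[6, 1, 0], [0, 6, 1], [0, 0, 6]] with A = PJP^{-1}, so e^{tA} = P e^{tJ} P^{-1}.

For a Jordan block J_k(λ), e^{tJ_k(λ)} = e^{λt} · (I + tN + t^2 N^2/2! + ... + t^{k-1} N^{k-1}/(k-1)!) where N is the nilpotent superdiagonal part.

Assembling the blocks and conjugating back gives the entries of e^{tA} as shown above.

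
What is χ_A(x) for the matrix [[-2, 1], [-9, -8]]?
χ_A(x) = (x + 5)^2

xI - A = [[x + 2, -1], [9, x + 8]].

Expanding det(xI - A) along the first row:
det(xI - A) = + (x + 2)·det([[x + 8]]) - (-1)·det([[9]]).

Evaluating gives χ_A(x) = x^2 + 10x + 25 = (x + 5)^2.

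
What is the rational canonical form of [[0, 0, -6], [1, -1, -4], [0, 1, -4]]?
The invariant factors of A (the non-unit diagonal entries of the Smith normal form of xI - A over ℚ[x]) are (x + 3)(x^2 + 2x + 2), each dividing the next. The characteristic polynomial is their product, (x + 3)(x^2 + 2x + 2).

The rational canonical form is the block-diagonal matrix of companion matrices C(f_i):
R = [[0, 0, -6], [1, 0, -8], [0, 1, -5]].

Note the characteristic polynomial does not split into linear factors over ℚ, so A has no Jordan form over ℚ; the rational canonical form exists over any field.

R = [[0, 0, -6], [1, 0, -8], [0, 1, -5]]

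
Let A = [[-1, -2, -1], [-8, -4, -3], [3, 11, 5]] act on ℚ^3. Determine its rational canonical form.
R = [[0, 0, 1], [1, 0, 1], [0, 1, 0]]

The invariant factors of A (the non-unit diagonal entries of the Smith normal form of xI - A over ℚ[x]) are x^3 - x - 1, each dividing the next. The characteristic polynomial is their product, x^3 - x - 1.

The rational canonical form is the block-diagonal matrix of companion matrices C(f_i):
R = [[0, 0, 1], [1, 0, 1], [0, 1, 0]].

Note the characteristic polynomial does not split into linear factors over ℚ, so A has no Jordan form over ℚ; the rational canonical form exists over any field.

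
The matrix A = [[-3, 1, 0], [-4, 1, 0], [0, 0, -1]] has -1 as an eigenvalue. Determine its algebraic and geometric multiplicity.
The characteristic polynomial is (x + 1)^3, so the factor x + 1 appears with exponent 3: the algebraic multiplicity is 3.

rank(A + I) = 1, so the eigenspace has dimension 3 - 1 = 2: the geometric multiplicity is 2.

Since 2 < 3, A is not diagonalizable.

algebraic multiplicity 3, geometric multiplicity 2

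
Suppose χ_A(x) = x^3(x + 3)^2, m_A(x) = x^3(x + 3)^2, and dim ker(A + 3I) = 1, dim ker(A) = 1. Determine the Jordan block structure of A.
λ = -3: algebraic multiplicity 2 (exponent in χ_A), largest block size 2 (exponent in m_A), 1 block (geometric multiplicity). This forces block sizes [2].
λ = 0: algebraic multiplicity 3 (exponent in χ_A), largest block size 3 (exponent in m_A), 1 block (geometric multiplicity). This forces block sizes [3].

Jordan blocks: (-3, 2), (0, 3)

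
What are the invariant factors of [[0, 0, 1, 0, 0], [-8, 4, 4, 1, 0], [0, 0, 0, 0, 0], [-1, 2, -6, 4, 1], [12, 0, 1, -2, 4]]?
The Jordan structure of A has elementary divisors x^2, (x - 4)^3. Arranging the block sizes at each eigenvalue in decreasing order and taking row products gives the invariant factors.

Invariant factors (smallest first, each dividing the next): x^2(x - 4)^3.

Check: the last factor x^2(x - 4)^3 is the minimal polynomial, and the product x^2(x - 4)^3 is the characteristic polynomial.

x^2(x - 4)^3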